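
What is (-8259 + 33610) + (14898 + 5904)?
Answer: 46153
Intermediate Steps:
(-8259 + 33610) + (14898 + 5904) = 25351 + 20802 = 46153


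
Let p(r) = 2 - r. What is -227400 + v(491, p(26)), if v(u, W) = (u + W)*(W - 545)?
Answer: -493123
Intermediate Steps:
v(u, W) = (-545 + W)*(W + u) (v(u, W) = (W + u)*(-545 + W) = (-545 + W)*(W + u))
-227400 + v(491, p(26)) = -227400 + ((2 - 1*26)² - 545*(2 - 1*26) - 545*491 + (2 - 1*26)*491) = -227400 + ((2 - 26)² - 545*(2 - 26) - 267595 + (2 - 26)*491) = -227400 + ((-24)² - 545*(-24) - 267595 - 24*491) = -227400 + (576 + 13080 - 267595 - 11784) = -227400 - 265723 = -493123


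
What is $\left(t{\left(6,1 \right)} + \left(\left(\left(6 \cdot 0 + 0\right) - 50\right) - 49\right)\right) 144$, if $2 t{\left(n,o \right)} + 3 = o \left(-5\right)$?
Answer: $-14832$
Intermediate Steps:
$t{\left(n,o \right)} = - \frac{3}{2} - \frac{5 o}{2}$ ($t{\left(n,o \right)} = - \frac{3}{2} + \frac{o \left(-5\right)}{2} = - \frac{3}{2} + \frac{\left(-5\right) o}{2} = - \frac{3}{2} - \frac{5 o}{2}$)
$\left(t{\left(6,1 \right)} + \left(\left(\left(6 \cdot 0 + 0\right) - 50\right) - 49\right)\right) 144 = \left(\left(- \frac{3}{2} - \frac{5}{2}\right) + \left(\left(\left(6 \cdot 0 + 0\right) - 50\right) - 49\right)\right) 144 = \left(\left(- \frac{3}{2} - \frac{5}{2}\right) + \left(\left(\left(0 + 0\right) - 50\right) - 49\right)\right) 144 = \left(-4 + \left(\left(0 - 50\right) - 49\right)\right) 144 = \left(-4 - 99\right) 144 = \left(-103\right) 144 = -14832$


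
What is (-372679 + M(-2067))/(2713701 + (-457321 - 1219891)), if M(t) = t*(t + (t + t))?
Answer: 12444788/1036489 ≈ 12.007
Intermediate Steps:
M(t) = 3*t**2 (M(t) = t*(t + 2*t) = t*(3*t) = 3*t**2)
(-372679 + M(-2067))/(2713701 + (-457321 - 1219891)) = (-372679 + 3*(-2067)**2)/(2713701 + (-457321 - 1219891)) = (-372679 + 3*4272489)/(2713701 - 1677212) = (-372679 + 12817467)/1036489 = 12444788*(1/1036489) = 12444788/1036489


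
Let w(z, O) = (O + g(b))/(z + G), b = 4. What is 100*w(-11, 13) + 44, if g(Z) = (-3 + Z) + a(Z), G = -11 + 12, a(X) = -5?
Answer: -46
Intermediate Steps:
G = 1
g(Z) = -8 + Z (g(Z) = (-3 + Z) - 5 = -8 + Z)
w(z, O) = (-4 + O)/(1 + z) (w(z, O) = (O + (-8 + 4))/(z + 1) = (O - 4)/(1 + z) = (-4 + O)/(1 + z))
100*w(-11, 13) + 44 = 100*((-4 + 13)/(1 - 11)) + 44 = 100*(9/(-10)) + 44 = 100*(-⅒*9) + 44 = 100*(-9/10) + 44 = -90 + 44 = -46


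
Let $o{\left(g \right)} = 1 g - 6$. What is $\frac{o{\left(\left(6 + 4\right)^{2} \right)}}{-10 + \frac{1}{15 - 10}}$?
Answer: $- \frac{470}{49} \approx -9.5918$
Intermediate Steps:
$o{\left(g \right)} = -6 + g$ ($o{\left(g \right)} = g - 6 = -6 + g$)
$\frac{o{\left(\left(6 + 4\right)^{2} \right)}}{-10 + \frac{1}{15 - 10}} = \frac{-6 + \left(6 + 4\right)^{2}}{-10 + \frac{1}{15 - 10}} = \frac{-6 + 10^{2}}{-10 + \frac{1}{5}} = \frac{-6 + 100}{-10 + \frac{1}{5}} = \frac{94}{- \frac{49}{5}} = 94 \left(- \frac{5}{49}\right) = - \frac{470}{49}$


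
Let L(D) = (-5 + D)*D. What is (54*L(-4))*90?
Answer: 174960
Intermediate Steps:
L(D) = D*(-5 + D)
(54*L(-4))*90 = (54*(-4*(-5 - 4)))*90 = (54*(-4*(-9)))*90 = (54*36)*90 = 1944*90 = 174960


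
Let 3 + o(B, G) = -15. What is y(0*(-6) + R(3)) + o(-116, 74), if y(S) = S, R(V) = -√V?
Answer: -18 - √3 ≈ -19.732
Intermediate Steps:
o(B, G) = -18 (o(B, G) = -3 - 15 = -18)
y(0*(-6) + R(3)) + o(-116, 74) = (0*(-6) - √3) - 18 = (0 - √3) - 18 = -√3 - 18 = -18 - √3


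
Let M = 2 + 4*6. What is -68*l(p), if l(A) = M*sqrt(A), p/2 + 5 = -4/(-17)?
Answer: -936*I*sqrt(34) ≈ -5457.8*I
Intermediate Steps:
p = -162/17 (p = -10 + 2*(-4/(-17)) = -10 + 2*(-4*(-1/17)) = -10 + 2*(4/17) = -10 + 8/17 = -162/17 ≈ -9.5294)
M = 26 (M = 2 + 24 = 26)
l(A) = 26*sqrt(A)
-68*l(p) = -1768*sqrt(-162/17) = -1768*9*I*sqrt(34)/17 = -936*I*sqrt(34)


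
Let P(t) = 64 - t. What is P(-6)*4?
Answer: 280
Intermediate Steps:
P(-6)*4 = (64 - 1*(-6))*4 = (64 + 6)*4 = 70*4 = 280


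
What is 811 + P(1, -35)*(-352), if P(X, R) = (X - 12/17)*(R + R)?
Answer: 136987/17 ≈ 8058.1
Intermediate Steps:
P(X, R) = 2*R*(-12/17 + X) (P(X, R) = (X - 12*1/17)*(2*R) = (X - 12/17)*(2*R) = (-12/17 + X)*(2*R) = 2*R*(-12/17 + X))
811 + P(1, -35)*(-352) = 811 + ((2/17)*(-35)*(-12 + 17*1))*(-352) = 811 + ((2/17)*(-35)*(-12 + 17))*(-352) = 811 + ((2/17)*(-35)*5)*(-352) = 811 - 350/17*(-352) = 811 + 123200/17 = 136987/17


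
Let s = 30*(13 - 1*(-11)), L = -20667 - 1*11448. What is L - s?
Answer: -32835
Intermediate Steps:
L = -32115 (L = -20667 - 11448 = -32115)
s = 720 (s = 30*(13 + 11) = 30*24 = 720)
L - s = -32115 - 1*720 = -32115 - 720 = -32835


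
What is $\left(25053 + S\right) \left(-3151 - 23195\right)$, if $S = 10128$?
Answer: $-926878626$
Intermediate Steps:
$\left(25053 + S\right) \left(-3151 - 23195\right) = \left(25053 + 10128\right) \left(-3151 - 23195\right) = 35181 \left(-26346\right) = -926878626$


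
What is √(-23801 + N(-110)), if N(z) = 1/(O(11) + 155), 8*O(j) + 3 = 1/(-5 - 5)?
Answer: I*√3641365434441/12369 ≈ 154.28*I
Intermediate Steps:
O(j) = -31/80 (O(j) = -3/8 + 1/(8*(-5 - 5)) = -3/8 + (⅛)/(-10) = -3/8 + (⅛)*(-⅒) = -3/8 - 1/80 = -31/80)
N(z) = 80/12369 (N(z) = 1/(-31/80 + 155) = 1/(12369/80) = 80/12369)
√(-23801 + N(-110)) = √(-23801 + 80/12369) = √(-294394489/12369) = I*√3641365434441/12369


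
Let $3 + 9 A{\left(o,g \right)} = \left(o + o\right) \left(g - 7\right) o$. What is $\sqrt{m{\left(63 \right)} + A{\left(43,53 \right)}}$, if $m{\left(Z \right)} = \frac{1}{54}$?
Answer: $\frac{\sqrt{6123786}}{18} \approx 137.48$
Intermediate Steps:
$A{\left(o,g \right)} = - \frac{1}{3} + \frac{2 o^{2} \left(-7 + g\right)}{9}$ ($A{\left(o,g \right)} = - \frac{1}{3} + \frac{\left(o + o\right) \left(g - 7\right) o}{9} = - \frac{1}{3} + \frac{2 o \left(-7 + g\right) o}{9} = - \frac{1}{3} + \frac{2 o^{2} \left(-7 + g\right)}{9}$)
$m{\left(Z \right)} = \frac{1}{54}$
$\sqrt{m{\left(63 \right)} + A{\left(43,53 \right)}} = \sqrt{\frac{1}{54} - \left(\frac{1}{3} - \frac{170108}{9}\right)} = \sqrt{\frac{1}{54} - \left(\frac{25889}{9} - \frac{195994}{9}\right)} = \sqrt{\frac{1}{54} - - \frac{170105}{9}} = \sqrt{\frac{1}{54} + \frac{170105}{9}} = \sqrt{\frac{1020631}{54}} = \frac{\sqrt{6123786}}{18}$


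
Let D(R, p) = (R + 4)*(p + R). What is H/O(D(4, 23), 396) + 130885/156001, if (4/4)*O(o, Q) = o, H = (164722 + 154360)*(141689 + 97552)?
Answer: 1984787643439987/5616036 ≈ 3.5341e+8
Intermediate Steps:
H = 76337496762 (H = 319082*239241 = 76337496762)
D(R, p) = (4 + R)*(R + p)
O(o, Q) = o
H/O(D(4, 23), 396) + 130885/156001 = 76337496762/(4² + 4*4 + 4*23 + 4*23) + 130885/156001 = 76337496762/(16 + 16 + 92 + 92) + 130885*(1/156001) = 76337496762/216 + 130885/156001 = 76337496762*(1/216) + 130885/156001 = 12722916127/36 + 130885/156001 = 1984787643439987/5616036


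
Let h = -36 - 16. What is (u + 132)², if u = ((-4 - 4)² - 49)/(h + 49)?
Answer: 16129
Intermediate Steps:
h = -52
u = -5 (u = ((-4 - 4)² - 49)/(-52 + 49) = ((-8)² - 49)/(-3) = (64 - 49)*(-⅓) = 15*(-⅓) = -5)
(u + 132)² = (-5 + 132)² = 127² = 16129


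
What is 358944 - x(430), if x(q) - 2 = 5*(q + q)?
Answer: 354642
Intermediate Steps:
x(q) = 2 + 10*q (x(q) = 2 + 5*(q + q) = 2 + 5*(2*q) = 2 + 10*q)
358944 - x(430) = 358944 - (2 + 10*430) = 358944 - (2 + 4300) = 358944 - 1*4302 = 358944 - 4302 = 354642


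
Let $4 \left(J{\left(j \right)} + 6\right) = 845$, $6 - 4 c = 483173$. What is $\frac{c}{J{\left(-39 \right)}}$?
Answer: $- \frac{483167}{821} \approx -588.51$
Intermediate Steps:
$c = - \frac{483167}{4}$ ($c = \frac{3}{2} - \frac{483173}{4} = - \frac{483167}{4} \approx -1.2079 \cdot 10^{5}$)
$J{\left(j \right)} = \frac{821}{4}$ ($J{\left(j \right)} = -6 + \frac{1}{4} \cdot 845 = -6 + \frac{845}{4} = \frac{821}{4}$)
$\frac{c}{J{\left(-39 \right)}} = - \frac{483167}{4 \cdot \frac{821}{4}} = \left(- \frac{483167}{4}\right) \frac{4}{821} = - \frac{483167}{821}$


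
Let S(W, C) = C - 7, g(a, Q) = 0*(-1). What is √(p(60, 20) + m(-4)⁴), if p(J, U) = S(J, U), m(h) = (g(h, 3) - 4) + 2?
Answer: √29 ≈ 5.3852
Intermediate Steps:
g(a, Q) = 0
S(W, C) = -7 + C
m(h) = -2 (m(h) = (0 - 4) + 2 = -4 + 2 = -2)
p(J, U) = -7 + U
√(p(60, 20) + m(-4)⁴) = √((-7 + 20) + (-2)⁴) = √(13 + 16) = √29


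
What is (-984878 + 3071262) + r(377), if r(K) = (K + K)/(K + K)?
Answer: 2086385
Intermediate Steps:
r(K) = 1 (r(K) = (2*K)/((2*K)) = (2*K)*(1/(2*K)) = 1)
(-984878 + 3071262) + r(377) = (-984878 + 3071262) + 1 = 2086384 + 1 = 2086385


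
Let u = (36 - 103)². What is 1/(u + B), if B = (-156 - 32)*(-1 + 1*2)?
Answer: 1/4301 ≈ 0.00023250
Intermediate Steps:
B = -188 (B = -188*(-1 + 2) = -188*1 = -188)
u = 4489 (u = (-67)² = 4489)
1/(u + B) = 1/(4489 - 188) = 1/4301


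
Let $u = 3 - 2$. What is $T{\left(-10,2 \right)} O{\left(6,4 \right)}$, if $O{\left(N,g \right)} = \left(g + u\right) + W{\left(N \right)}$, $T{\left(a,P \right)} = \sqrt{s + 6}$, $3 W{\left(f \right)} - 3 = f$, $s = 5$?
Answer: $8 \sqrt{11} \approx 26.533$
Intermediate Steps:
$W{\left(f \right)} = 1 + \frac{f}{3}$
$T{\left(a,P \right)} = \sqrt{11}$ ($T{\left(a,P \right)} = \sqrt{5 + 6} = \sqrt{11}$)
$u = 1$ ($u = 3 - 2 = 1$)
$O{\left(N,g \right)} = 2 + g + \frac{N}{3}$ ($O{\left(N,g \right)} = \left(g + 1\right) + \left(1 + \frac{N}{3}\right) = \left(1 + g\right) + \left(1 + \frac{N}{3}\right) = 2 + g + \frac{N}{3}$)
$T{\left(-10,2 \right)} O{\left(6,4 \right)} = \sqrt{11} \left(2 + 4 + \frac{1}{3} \cdot 6\right) = \sqrt{11} \left(2 + 4 + 2\right) = \sqrt{11} \cdot 8 = 8 \sqrt{11}$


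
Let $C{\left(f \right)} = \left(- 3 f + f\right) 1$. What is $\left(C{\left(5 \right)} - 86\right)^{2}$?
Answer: $9216$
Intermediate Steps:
$C{\left(f \right)} = - 2 f$ ($C{\left(f \right)} = - 2 f 1 = - 2 f$)
$\left(C{\left(5 \right)} - 86\right)^{2} = \left(\left(-2\right) 5 - 86\right)^{2} = \left(-10 - 86\right)^{2} = \left(-96\right)^{2} = 9216$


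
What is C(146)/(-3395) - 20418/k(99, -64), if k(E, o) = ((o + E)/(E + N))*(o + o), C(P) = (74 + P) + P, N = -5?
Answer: 46531119/108640 ≈ 428.31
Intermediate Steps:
C(P) = 74 + 2*P
k(E, o) = 2*o*(E + o)/(-5 + E) (k(E, o) = ((o + E)/(E - 5))*(o + o) = ((E + o)/(-5 + E))*(2*o) = 2*o*(E + o)/(-5 + E))
C(146)/(-3395) - 20418/k(99, -64) = (74 + 2*146)/(-3395) - 20418*(-(-5 + 99)/(128*(99 - 64))) = (74 + 292)*(-1/3395) - 20418/(2*(-64)*35/94) = 366*(-1/3395) - 20418/(2*(-64)*(1/94)*35) = -366/3395 - 20418/(-2240/47) = -366/3395 - 20418*(-47/2240) = -366/3395 + 479823/1120 = 46531119/108640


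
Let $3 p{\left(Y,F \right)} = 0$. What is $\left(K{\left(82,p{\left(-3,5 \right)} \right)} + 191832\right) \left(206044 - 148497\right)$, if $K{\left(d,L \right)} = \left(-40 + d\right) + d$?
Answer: $11046491932$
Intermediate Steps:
$p{\left(Y,F \right)} = 0$ ($p{\left(Y,F \right)} = \frac{1}{3} \cdot 0 = 0$)
$K{\left(d,L \right)} = -40 + 2 d$
$\left(K{\left(82,p{\left(-3,5 \right)} \right)} + 191832\right) \left(206044 - 148497\right) = \left(\left(-40 + 2 \cdot 82\right) + 191832\right) \left(206044 - 148497\right) = \left(\left(-40 + 164\right) + 191832\right) 57547 = \left(124 + 191832\right) 57547 = 191956 \cdot 57547 = 11046491932$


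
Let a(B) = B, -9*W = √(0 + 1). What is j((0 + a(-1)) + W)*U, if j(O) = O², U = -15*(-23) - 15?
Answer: 11000/27 ≈ 407.41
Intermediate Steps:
W = -⅑ (W = -√(0 + 1)/9 = -√1/9 = -⅑*1 = -⅑ ≈ -0.11111)
U = 330 (U = 345 - 15 = 330)
j((0 + a(-1)) + W)*U = ((0 - 1) - ⅑)²*330 = (-1 - ⅑)²*330 = (-10/9)²*330 = (100/81)*330 = 11000/27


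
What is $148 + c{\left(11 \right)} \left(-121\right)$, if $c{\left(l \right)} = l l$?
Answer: $-14493$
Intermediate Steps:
$c{\left(l \right)} = l^{2}$
$148 + c{\left(11 \right)} \left(-121\right) = 148 + 11^{2} \left(-121\right) = 148 + 121 \left(-121\right) = 148 - 14641 = -14493$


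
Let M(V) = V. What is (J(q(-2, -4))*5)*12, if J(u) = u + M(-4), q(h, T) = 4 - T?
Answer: 240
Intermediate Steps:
J(u) = -4 + u (J(u) = u - 4 = -4 + u)
(J(q(-2, -4))*5)*12 = ((-4 + (4 - 1*(-4)))*5)*12 = ((-4 + (4 + 4))*5)*12 = ((-4 + 8)*5)*12 = (4*5)*12 = 20*12 = 240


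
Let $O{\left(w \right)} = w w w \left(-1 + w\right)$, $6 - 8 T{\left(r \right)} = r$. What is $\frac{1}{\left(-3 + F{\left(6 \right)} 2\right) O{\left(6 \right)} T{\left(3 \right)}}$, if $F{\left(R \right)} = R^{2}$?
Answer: $\frac{1}{27945} \approx 3.5785 \cdot 10^{-5}$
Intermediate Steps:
$T{\left(r \right)} = \frac{3}{4} - \frac{r}{8}$
$O{\left(w \right)} = w^{3} \left(-1 + w\right)$ ($O{\left(w \right)} = w^{2} w \left(-1 + w\right) = w^{3} \left(-1 + w\right)$)
$\frac{1}{\left(-3 + F{\left(6 \right)} 2\right) O{\left(6 \right)} T{\left(3 \right)}} = \frac{1}{\left(-3 + 6^{2} \cdot 2\right) 6^{3} \left(-1 + 6\right) \left(\frac{3}{4} - \frac{3}{8}\right)} = \frac{1}{\left(-3 + 36 \cdot 2\right) 216 \cdot 5 \left(\frac{3}{4} - \frac{3}{8}\right)} = \frac{1}{\left(-3 + 72\right) 1080 \cdot \frac{3}{8}} = \frac{1}{69 \cdot 1080 \cdot \frac{3}{8}} = \frac{1}{74520 \cdot \frac{3}{8}} = \frac{1}{27945}$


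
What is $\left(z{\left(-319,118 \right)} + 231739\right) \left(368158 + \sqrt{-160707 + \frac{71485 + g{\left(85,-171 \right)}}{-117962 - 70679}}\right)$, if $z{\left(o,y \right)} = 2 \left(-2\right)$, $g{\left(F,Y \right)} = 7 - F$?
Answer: $85315094130 + \frac{231735 i \sqrt{5718840668052754}}{188641} \approx 8.5315 \cdot 10^{10} + 9.2899 \cdot 10^{7} i$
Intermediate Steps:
$z{\left(o,y \right)} = -4$
$\left(z{\left(-319,118 \right)} + 231739\right) \left(368158 + \sqrt{-160707 + \frac{71485 + g{\left(85,-171 \right)}}{-117962 - 70679}}\right) = \left(-4 + 231739\right) \left(368158 + \sqrt{-160707 + \frac{71485 + \left(7 - 85\right)}{-117962 - 70679}}\right) = 231735 \left(368158 + \sqrt{-160707 + \frac{71485 + \left(7 - 85\right)}{-188641}}\right) = 231735 \left(368158 + \sqrt{-160707 + \left(71485 - 78\right) \left(- \frac{1}{188641}\right)}\right) = 231735 \left(368158 + \sqrt{-160707 + 71407 \left(- \frac{1}{188641}\right)}\right) = 231735 \left(368158 + \sqrt{-160707 - \frac{71407}{188641}}\right) = 231735 \left(368158 + \sqrt{- \frac{30316000594}{188641}}\right) = 231735 \left(368158 + \frac{i \sqrt{5718840668052754}}{188641}\right) = 85315094130 + \frac{231735 i \sqrt{5718840668052754}}{188641}$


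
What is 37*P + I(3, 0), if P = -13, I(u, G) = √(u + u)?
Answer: -481 + √6 ≈ -478.55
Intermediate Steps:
I(u, G) = √2*√u (I(u, G) = √(2*u) = √2*√u)
37*P + I(3, 0) = 37*(-13) + √2*√3 = -481 + √6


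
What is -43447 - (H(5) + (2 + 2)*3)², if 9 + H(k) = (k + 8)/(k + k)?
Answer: -4346549/100 ≈ -43466.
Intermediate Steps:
H(k) = -9 + (8 + k)/(2*k) (H(k) = -9 + (k + 8)/(k + k) = -9 + (8 + k)/((2*k)) = -9 + (8 + k)*(1/(2*k)) = -9 + (8 + k)/(2*k))
-43447 - (H(5) + (2 + 2)*3)² = -43447 - ((-17/2 + 4/5) + (2 + 2)*3)² = -43447 - ((-17/2 + 4*(⅕)) + 4*3)² = -43447 - ((-17/2 + ⅘) + 12)² = -43447 - (-77/10 + 12)² = -43447 - (43/10)² = -43447 - 1*1849/100 = -43447 - 1849/100 = -4346549/100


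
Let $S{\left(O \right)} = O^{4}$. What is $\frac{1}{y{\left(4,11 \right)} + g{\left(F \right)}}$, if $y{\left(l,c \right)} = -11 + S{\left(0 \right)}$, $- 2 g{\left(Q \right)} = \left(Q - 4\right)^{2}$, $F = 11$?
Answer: $- \frac{2}{71} \approx -0.028169$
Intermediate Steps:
$g{\left(Q \right)} = - \frac{\left(-4 + Q\right)^{2}}{2}$ ($g{\left(Q \right)} = - \frac{\left(Q - 4\right)^{2}}{2} = - \frac{\left(-4 + Q\right)^{2}}{2}$)
$y{\left(l,c \right)} = -11$ ($y{\left(l,c \right)} = -11 + 0^{4} = -11 + 0 = -11$)
$\frac{1}{y{\left(4,11 \right)} + g{\left(F \right)}} = \frac{1}{-11 - \frac{\left(-4 + 11\right)^{2}}{2}} = \frac{1}{-11 - \frac{7^{2}}{2}} = \frac{1}{-11 - \frac{49}{2}} = \frac{1}{- \frac{71}{2}} = - \frac{2}{71}$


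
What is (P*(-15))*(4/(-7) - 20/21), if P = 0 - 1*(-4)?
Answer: 640/7 ≈ 91.429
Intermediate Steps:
P = 4 (P = 0 + 4 = 4)
(P*(-15))*(4/(-7) - 20/21) = (4*(-15))*(4/(-7) - 20/21) = -60*(4*(-⅐) - 20*1/21) = -60*(-4/7 - 20/21) = -60*(-32/21) = 640/7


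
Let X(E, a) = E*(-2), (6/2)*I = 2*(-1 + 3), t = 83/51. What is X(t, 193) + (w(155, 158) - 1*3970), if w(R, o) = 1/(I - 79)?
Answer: -47214341/11883 ≈ -3973.3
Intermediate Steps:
t = 83/51 (t = 83*(1/51) = 83/51 ≈ 1.6275)
I = 4/3 (I = (2*(-1 + 3))/3 = (2*2)/3 = (⅓)*4 = 4/3 ≈ 1.3333)
w(R, o) = -3/233 (w(R, o) = 1/(4/3 - 79) = 1/(-233/3) = -3/233)
X(E, a) = -2*E
X(t, 193) + (w(155, 158) - 1*3970) = -2*83/51 + (-3/233 - 1*3970) = -166/51 + (-3/233 - 3970) = -166/51 - 925013/233 = -47214341/11883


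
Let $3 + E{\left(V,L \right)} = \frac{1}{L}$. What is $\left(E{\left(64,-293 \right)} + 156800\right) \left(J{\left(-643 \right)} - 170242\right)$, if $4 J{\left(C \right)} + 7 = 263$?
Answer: $- \frac{7818235990560}{293} \approx -2.6683 \cdot 10^{10}$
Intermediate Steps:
$J{\left(C \right)} = 64$ ($J{\left(C \right)} = - \frac{7}{4} + \frac{1}{4} \cdot 263 = - \frac{7}{4} + \frac{263}{4} = 64$)
$E{\left(V,L \right)} = -3 + \frac{1}{L}$
$\left(E{\left(64,-293 \right)} + 156800\right) \left(J{\left(-643 \right)} - 170242\right) = \left(\left(-3 + \frac{1}{-293}\right) + 156800\right) \left(64 - 170242\right) = \left(\left(-3 - \frac{1}{293}\right) + 156800\right) \left(-170178\right) = \left(- \frac{880}{293} + 156800\right) \left(-170178\right) = \frac{45941520}{293} \left(-170178\right) = - \frac{7818235990560}{293}$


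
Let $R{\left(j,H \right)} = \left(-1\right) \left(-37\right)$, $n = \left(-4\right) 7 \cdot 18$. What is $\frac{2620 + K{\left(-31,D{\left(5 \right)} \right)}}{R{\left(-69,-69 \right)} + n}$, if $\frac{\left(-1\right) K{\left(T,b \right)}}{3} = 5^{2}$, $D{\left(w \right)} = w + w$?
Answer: $- \frac{2545}{467} \approx -5.4497$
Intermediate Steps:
$D{\left(w \right)} = 2 w$
$n = -504$ ($n = \left(-28\right) 18 = -504$)
$R{\left(j,H \right)} = 37$
$K{\left(T,b \right)} = -75$ ($K{\left(T,b \right)} = - 3 \cdot 5^{2} = \left(-3\right) 25 = -75$)
$\frac{2620 + K{\left(-31,D{\left(5 \right)} \right)}}{R{\left(-69,-69 \right)} + n} = \frac{2620 - 75}{37 - 504} = \frac{2545}{-467} = 2545 \left(- \frac{1}{467}\right) = - \frac{2545}{467}$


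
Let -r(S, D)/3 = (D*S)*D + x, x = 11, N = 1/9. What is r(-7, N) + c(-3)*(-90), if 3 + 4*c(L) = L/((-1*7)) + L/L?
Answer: 989/378 ≈ 2.6164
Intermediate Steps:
N = 1/9 ≈ 0.11111
r(S, D) = -33 - 3*S*D**2 (r(S, D) = -3*((D*S)*D + 11) = -3*(S*D**2 + 11) = -3*(11 + S*D**2) = -33 - 3*S*D**2)
c(L) = -1/2 - L/28 (c(L) = -3/4 + (L/((-1*7)) + L/L)/4 = -3/4 + (L/(-7) + 1)/4 = -3/4 + (L*(-1/7) + 1)/4 = -3/4 + (-L/7 + 1)/4 = -3/4 + (1 - L/7)/4 = -3/4 + (1/4 - L/28) = -1/2 - L/28)
r(-7, N) + c(-3)*(-90) = (-33 - 3*(-7)*(1/9)**2) + (-1/2 - 1/28*(-3))*(-90) = (-33 - 3*(-7)*1/81) + (-1/2 + 3/28)*(-90) = (-33 + 7/27) - 11/28*(-90) = -884/27 + 495/14 = 989/378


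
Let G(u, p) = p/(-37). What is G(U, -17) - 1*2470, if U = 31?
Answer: -91373/37 ≈ -2469.5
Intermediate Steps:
G(u, p) = -p/37 (G(u, p) = p*(-1/37) = -p/37)
G(U, -17) - 1*2470 = -1/37*(-17) - 1*2470 = 17/37 - 2470 = -91373/37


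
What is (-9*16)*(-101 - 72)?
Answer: 24912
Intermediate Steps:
(-9*16)*(-101 - 72) = -144*(-173) = 24912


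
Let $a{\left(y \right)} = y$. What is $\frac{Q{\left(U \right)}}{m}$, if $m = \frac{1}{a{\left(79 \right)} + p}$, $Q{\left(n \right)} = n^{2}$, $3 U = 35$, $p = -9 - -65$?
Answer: $18375$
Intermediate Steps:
$p = 56$ ($p = -9 + 65 = 56$)
$U = \frac{35}{3}$ ($U = \frac{1}{3} \cdot 35 = \frac{35}{3} \approx 11.667$)
$m = \frac{1}{135}$ ($m = \frac{1}{79 + 56} = \frac{1}{135} \approx 0.0074074$)
$\frac{Q{\left(U \right)}}{m} = \left(\frac{35}{3}\right)^{2} \frac{1}{\frac{1}{135}} = \frac{1225}{9} \cdot 135 = 18375$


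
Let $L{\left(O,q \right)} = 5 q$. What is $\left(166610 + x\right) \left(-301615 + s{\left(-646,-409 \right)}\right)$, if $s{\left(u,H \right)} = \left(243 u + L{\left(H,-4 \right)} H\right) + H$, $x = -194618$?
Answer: $12626622576$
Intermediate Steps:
$s{\left(u,H \right)} = - 19 H + 243 u$ ($s{\left(u,H \right)} = \left(243 u + 5 \left(-4\right) H\right) + H = \left(243 u - 20 H\right) + H = \left(- 20 H + 243 u\right) + H = - 19 H + 243 u$)
$\left(166610 + x\right) \left(-301615 + s{\left(-646,-409 \right)}\right) = \left(166610 - 194618\right) \left(-301615 + \left(\left(-19\right) \left(-409\right) + 243 \left(-646\right)\right)\right) = - 28008 \left(-301615 + \left(7771 - 156978\right)\right) = - 28008 \left(-301615 - 149207\right) = \left(-28008\right) \left(-450822\right) = 12626622576$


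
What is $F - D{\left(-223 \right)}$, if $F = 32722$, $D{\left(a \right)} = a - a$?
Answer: $32722$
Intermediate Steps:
$D{\left(a \right)} = 0$
$F - D{\left(-223 \right)} = 32722 - 0 = 32722 + 0 = 32722$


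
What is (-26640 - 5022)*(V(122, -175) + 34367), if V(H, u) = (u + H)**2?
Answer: -1177066512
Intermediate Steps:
V(H, u) = (H + u)**2
(-26640 - 5022)*(V(122, -175) + 34367) = (-26640 - 5022)*((122 - 175)**2 + 34367) = -31662*((-53)**2 + 34367) = -31662*(2809 + 34367) = -31662*37176 = -1177066512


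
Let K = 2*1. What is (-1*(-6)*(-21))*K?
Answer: -252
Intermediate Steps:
K = 2
(-1*(-6)*(-21))*K = (-1*(-6)*(-21))*2 = (6*(-21))*2 = -126*2 = -252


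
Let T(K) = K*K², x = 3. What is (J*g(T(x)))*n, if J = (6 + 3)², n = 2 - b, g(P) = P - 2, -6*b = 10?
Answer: 7425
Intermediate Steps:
T(K) = K³
b = -5/3 (b = -⅙*10 = -5/3 ≈ -1.6667)
g(P) = -2 + P
n = 11/3 (n = 2 - 1*(-5/3) = 2 + 5/3 = 11/3 ≈ 3.6667)
J = 81 (J = 9² = 81)
(J*g(T(x)))*n = (81*(-2 + 3³))*(11/3) = (81*(-2 + 27))*(11/3) = (81*25)*(11/3) = 2025*(11/3) = 7425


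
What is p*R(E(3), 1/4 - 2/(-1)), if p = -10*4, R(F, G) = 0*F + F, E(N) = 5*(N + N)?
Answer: -1200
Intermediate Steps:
E(N) = 10*N (E(N) = 5*(2*N) = 10*N)
R(F, G) = F (R(F, G) = 0 + F = F)
p = -40
p*R(E(3), 1/4 - 2/(-1)) = -400*3 = -40*30 = -1200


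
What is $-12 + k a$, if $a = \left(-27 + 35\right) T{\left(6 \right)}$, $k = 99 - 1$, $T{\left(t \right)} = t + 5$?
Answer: $8612$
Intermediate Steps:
$T{\left(t \right)} = 5 + t$
$k = 98$ ($k = 99 - 1 = 98$)
$a = 88$ ($a = \left(-27 + 35\right) \left(5 + 6\right) = 8 \cdot 11 = 88$)
$-12 + k a = -12 + 98 \cdot 88 = -12 + 8624 = 8612$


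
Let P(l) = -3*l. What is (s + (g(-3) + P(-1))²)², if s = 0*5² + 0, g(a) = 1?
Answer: 256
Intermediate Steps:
s = 0 (s = 0*25 + 0 = 0 + 0 = 0)
(s + (g(-3) + P(-1))²)² = (0 + (1 - 3*(-1))²)² = (0 + (1 + 3)²)² = (0 + 4²)² = (0 + 16)² = 16² = 256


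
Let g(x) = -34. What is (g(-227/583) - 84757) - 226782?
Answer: -311573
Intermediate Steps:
(g(-227/583) - 84757) - 226782 = (-34 - 84757) - 226782 = -84791 - 226782 = -311573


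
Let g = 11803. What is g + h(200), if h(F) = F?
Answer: 12003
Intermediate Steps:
g + h(200) = 11803 + 200 = 12003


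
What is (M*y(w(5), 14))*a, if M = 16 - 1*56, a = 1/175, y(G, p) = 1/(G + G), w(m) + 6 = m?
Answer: 4/35 ≈ 0.11429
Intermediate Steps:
w(m) = -6 + m
y(G, p) = 1/(2*G)
a = 1/175 ≈ 0.0057143
M = -40 (M = 16 - 56 = -40)
(M*y(w(5), 14))*a = -20/(-6 + 5)*(1/175) = -20/(-1)*(1/175) = -20*(-1)*(1/175) = -40*(-1/2)*(1/175) = 20*(1/175) = 4/35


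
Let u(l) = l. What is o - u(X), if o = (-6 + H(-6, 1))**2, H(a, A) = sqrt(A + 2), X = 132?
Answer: -132 + (6 - sqrt(3))**2 ≈ -113.78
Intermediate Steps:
H(a, A) = sqrt(2 + A)
o = (-6 + sqrt(3))**2 (o = (-6 + sqrt(2 + 1))**2 = (-6 + sqrt(3))**2 ≈ 18.215)
o - u(X) = (6 - sqrt(3))**2 - 1*132 = (6 - sqrt(3))**2 - 132 = -132 + (6 - sqrt(3))**2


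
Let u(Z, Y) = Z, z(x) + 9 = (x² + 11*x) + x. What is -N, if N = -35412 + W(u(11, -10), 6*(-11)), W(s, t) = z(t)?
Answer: 31857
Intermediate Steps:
z(x) = -9 + x² + 12*x (z(x) = -9 + ((x² + 11*x) + x) = -9 + (x² + 12*x) = -9 + x² + 12*x)
W(s, t) = -9 + t² + 12*t
N = -31857 (N = -35412 + (-9 + (6*(-11))² + 12*(6*(-11))) = -35412 + (-9 + (-66)² + 12*(-66)) = -35412 + (-9 + 4356 - 792) = -35412 + 3555 = -31857)
-N = -1*(-31857) = 31857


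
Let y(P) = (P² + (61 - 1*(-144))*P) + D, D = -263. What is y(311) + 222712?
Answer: 382925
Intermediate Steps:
y(P) = -263 + P² + 205*P (y(P) = (P² + (61 - 1*(-144))*P) - 263 = (P² + (61 + 144)*P) - 263 = (P² + 205*P) - 263 = -263 + P² + 205*P)
y(311) + 222712 = (-263 + 311² + 205*311) + 222712 = (-263 + 96721 + 63755) + 222712 = 160213 + 222712 = 382925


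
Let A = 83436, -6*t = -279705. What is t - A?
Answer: -73637/2 ≈ -36819.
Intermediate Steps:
t = 93235/2 (t = -⅙*(-279705) = 93235/2 ≈ 46618.)
t - A = 93235/2 - 1*83436 = 93235/2 - 83436 = -73637/2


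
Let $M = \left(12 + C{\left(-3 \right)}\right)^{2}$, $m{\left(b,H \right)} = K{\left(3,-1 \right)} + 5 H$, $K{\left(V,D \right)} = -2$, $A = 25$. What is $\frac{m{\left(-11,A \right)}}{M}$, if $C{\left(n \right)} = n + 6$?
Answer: $\frac{41}{75} \approx 0.54667$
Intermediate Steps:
$C{\left(n \right)} = 6 + n$
$m{\left(b,H \right)} = -2 + 5 H$
$M = 225$ ($M = \left(12 + \left(6 - 3\right)\right)^{2} = \left(12 + 3\right)^{2} = 15^{2} = 225$)
$\frac{m{\left(-11,A \right)}}{M} = \frac{-2 + 5 \cdot 25}{225} = \left(-2 + 125\right) \frac{1}{225} = 123 \cdot \frac{1}{225} = \frac{41}{75}$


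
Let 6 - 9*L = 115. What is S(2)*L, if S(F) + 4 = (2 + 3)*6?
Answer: -2834/9 ≈ -314.89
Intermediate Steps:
S(F) = 26 (S(F) = -4 + (2 + 3)*6 = -4 + 5*6 = -4 + 30 = 26)
L = -109/9 (L = ⅔ - ⅑*115 = ⅔ - 115/9 = -109/9 ≈ -12.111)
S(2)*L = 26*(-109/9) = -2834/9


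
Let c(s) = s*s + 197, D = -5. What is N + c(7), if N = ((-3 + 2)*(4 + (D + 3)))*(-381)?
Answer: 1008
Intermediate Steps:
c(s) = 197 + s² (c(s) = s² + 197 = 197 + s²)
N = 762 (N = ((-3 + 2)*(4 + (-5 + 3)))*(-381) = -(4 - 2)*(-381) = -1*2*(-381) = -2*(-381) = 762)
N + c(7) = 762 + (197 + 7²) = 762 + (197 + 49) = 762 + 246 = 1008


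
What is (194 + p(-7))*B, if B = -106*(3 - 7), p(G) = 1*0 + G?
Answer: 79288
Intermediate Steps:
p(G) = G (p(G) = 0 + G = G)
B = 424 (B = -106*(-4) = 424)
(194 + p(-7))*B = (194 - 7)*424 = 187*424 = 79288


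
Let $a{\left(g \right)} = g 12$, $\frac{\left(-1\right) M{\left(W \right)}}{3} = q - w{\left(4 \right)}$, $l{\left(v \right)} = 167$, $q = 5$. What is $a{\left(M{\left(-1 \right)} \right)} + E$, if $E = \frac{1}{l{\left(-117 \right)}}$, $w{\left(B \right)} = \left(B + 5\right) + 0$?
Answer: $\frac{24049}{167} \approx 144.01$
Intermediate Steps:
$w{\left(B \right)} = 5 + B$ ($w{\left(B \right)} = \left(5 + B\right) + 0 = 5 + B$)
$M{\left(W \right)} = 12$ ($M{\left(W \right)} = - 3 \left(5 - \left(5 + 4\right)\right) = - 3 \left(5 - 9\right) = \left(-3\right) \left(-4\right) = 12$)
$E = \frac{1}{167} \approx 0.005988$
$a{\left(g \right)} = 12 g$
$a{\left(M{\left(-1 \right)} \right)} + E = 12 \cdot 12 + \frac{1}{167} = 144 + \frac{1}{167} = \frac{24049}{167}$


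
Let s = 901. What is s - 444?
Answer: 457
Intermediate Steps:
s - 444 = 901 - 444 = 457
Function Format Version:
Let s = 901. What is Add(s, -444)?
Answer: 457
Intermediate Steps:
Add(s, -444) = Add(901, -444) = 457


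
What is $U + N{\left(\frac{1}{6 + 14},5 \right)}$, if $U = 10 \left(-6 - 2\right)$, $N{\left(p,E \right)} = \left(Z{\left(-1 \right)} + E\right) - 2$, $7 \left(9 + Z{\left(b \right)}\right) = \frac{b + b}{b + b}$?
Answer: $- \frac{601}{7} \approx -85.857$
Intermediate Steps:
$Z{\left(b \right)} = - \frac{62}{7}$ ($Z{\left(b \right)} = -9 + \frac{\left(b + b\right) \frac{1}{b + b}}{7} = -9 + \frac{2 b \frac{1}{2 b}}{7} = -9 + \frac{1}{7} \cdot 1 = -9 + \frac{1}{7} = - \frac{62}{7}$)
$N{\left(p,E \right)} = - \frac{76}{7} + E$ ($N{\left(p,E \right)} = \left(- \frac{62}{7} + E\right) - 2 = - \frac{76}{7} + E$)
$U = -80$ ($U = 10 \left(-8\right) = -80$)
$U + N{\left(\frac{1}{6 + 14},5 \right)} = -80 + \left(- \frac{76}{7} + 5\right) = -80 - \frac{41}{7} = - \frac{601}{7}$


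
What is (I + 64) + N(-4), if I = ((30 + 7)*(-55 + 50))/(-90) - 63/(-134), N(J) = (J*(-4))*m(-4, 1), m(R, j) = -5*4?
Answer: -152845/603 ≈ -253.47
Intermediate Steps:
m(R, j) = -20
N(J) = 80*J (N(J) = (J*(-4))*(-20) = -4*J*(-20) = 80*J)
I = 1523/603 (I = (37*(-5))*(-1/90) - 63*(-1/134) = -185*(-1/90) + 63/134 = 37/18 + 63/134 = 1523/603 ≈ 2.5257)
(I + 64) + N(-4) = (1523/603 + 64) + 80*(-4) = 40115/603 - 320 = -152845/603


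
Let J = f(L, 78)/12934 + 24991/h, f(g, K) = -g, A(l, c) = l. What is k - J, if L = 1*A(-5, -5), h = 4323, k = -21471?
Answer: -1200845921431/55913682 ≈ -21477.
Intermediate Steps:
L = -5 (L = 1*(-5) = -5)
J = 323255209/55913682 (J = -1*(-5)/12934 + 24991/4323 = 5*(1/12934) + 24991*(1/4323) = 5/12934 + 24991/4323 = 323255209/55913682 ≈ 5.7813)
k - J = -21471 - 1*323255209/55913682 = -21471 - 323255209/55913682 = -1200845921431/55913682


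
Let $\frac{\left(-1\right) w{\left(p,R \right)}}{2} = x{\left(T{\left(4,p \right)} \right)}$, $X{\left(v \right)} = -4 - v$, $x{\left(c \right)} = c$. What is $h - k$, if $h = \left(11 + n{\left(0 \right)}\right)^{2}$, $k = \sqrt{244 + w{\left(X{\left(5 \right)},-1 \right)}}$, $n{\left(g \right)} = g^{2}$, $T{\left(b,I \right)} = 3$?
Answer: $121 - \sqrt{238} \approx 105.57$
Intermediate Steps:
$w{\left(p,R \right)} = -6$ ($w{\left(p,R \right)} = \left(-2\right) 3 = -6$)
$k = \sqrt{238}$ ($k = \sqrt{244 - 6} = \sqrt{238} \approx 15.427$)
$h = 121$ ($h = \left(11 + 0^{2}\right)^{2} = \left(11 + 0\right)^{2} = 11^{2} = 121$)
$h - k = 121 - \sqrt{238}$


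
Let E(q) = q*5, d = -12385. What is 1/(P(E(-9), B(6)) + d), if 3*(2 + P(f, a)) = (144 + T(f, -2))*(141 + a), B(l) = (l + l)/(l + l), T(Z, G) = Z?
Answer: -1/7701 ≈ -0.00012985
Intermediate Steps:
E(q) = 5*q
B(l) = 1 (B(l) = (2*l)/((2*l)) = (2*l)*(1/(2*l)) = 1)
P(f, a) = -2 + (141 + a)*(144 + f)/3 (P(f, a) = -2 + ((144 + f)*(141 + a))/3 = -2 + ((141 + a)*(144 + f))/3 = -2 + (141 + a)*(144 + f)/3)
1/(P(E(-9), B(6)) + d) = 1/((6766 + 47*(5*(-9)) + 48*1 + (⅓)*1*(5*(-9))) - 12385) = 1/((6766 + 47*(-45) + 48 + (⅓)*1*(-45)) - 12385) = 1/((6766 - 2115 + 48 - 15) - 12385) = 1/(4684 - 12385) = 1/(-7701) = -1/7701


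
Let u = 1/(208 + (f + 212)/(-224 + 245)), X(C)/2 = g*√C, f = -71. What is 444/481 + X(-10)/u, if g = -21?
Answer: 12/13 - 9018*I*√10 ≈ 0.92308 - 28517.0*I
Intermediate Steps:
X(C) = -42*√C (X(C) = 2*(-21*√C) = -42*√C)
u = 7/1503 (u = 1/(208 + (-71 + 212)/(-224 + 245)) = 1/(208 + 141/21) = 1/(208 + 141*(1/21)) = 1/(208 + 47/7) = 1/(1503/7) = 7/1503 ≈ 0.0046574)
444/481 + X(-10)/u = 444/481 + (-42*I*√10)/(7/1503) = 444*(1/481) - 42*I*√10*(1503/7) = 12/13 - 42*I*√10*(1503/7) = 12/13 - 9018*I*√10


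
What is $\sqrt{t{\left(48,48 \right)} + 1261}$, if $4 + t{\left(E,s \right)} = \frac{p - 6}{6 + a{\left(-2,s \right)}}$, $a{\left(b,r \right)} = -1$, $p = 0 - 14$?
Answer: $\sqrt{1253} \approx 35.398$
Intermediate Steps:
$p = -14$ ($p = 0 - 14 = -14$)
$t{\left(E,s \right)} = -8$ ($t{\left(E,s \right)} = -4 + \frac{-14 - 6}{6 - 1} = -4 - \frac{20}{5} = -4 - 4 = -8$)
$\sqrt{t{\left(48,48 \right)} + 1261} = \sqrt{-8 + 1261} = \sqrt{1253}$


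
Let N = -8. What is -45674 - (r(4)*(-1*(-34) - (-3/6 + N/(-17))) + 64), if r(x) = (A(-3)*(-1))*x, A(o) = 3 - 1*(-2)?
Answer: -765976/17 ≈ -45057.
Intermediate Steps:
A(o) = 5 (A(o) = 3 + 2 = 5)
r(x) = -5*x (r(x) = (5*(-1))*x = -5*x)
-45674 - (r(4)*(-1*(-34) - (-3/6 + N/(-17))) + 64) = -45674 - ((-5*4)*(-1*(-34) - (-3/6 - 8/(-17))) + 64) = -45674 - (-20*(34 - (-3*1/6 - 8*(-1/17))) + 64) = -45674 - (-20*(34 - (-1/2 + 8/17)) + 64) = -45674 - (-20*(34 - 1*(-1/34)) + 64) = -45674 - (-20*(34 + 1/34) + 64) = -45674 - (-20*1157/34 + 64) = -45674 - (-11570/17 + 64) = -45674 - 1*(-10482/17) = -45674 + 10482/17 = -765976/17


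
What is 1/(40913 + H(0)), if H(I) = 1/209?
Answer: 209/8550818 ≈ 2.4442e-5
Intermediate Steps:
H(I) = 1/209
1/(40913 + H(0)) = 1/(40913 + 1/209) = 1/(8550818/209) = 209/8550818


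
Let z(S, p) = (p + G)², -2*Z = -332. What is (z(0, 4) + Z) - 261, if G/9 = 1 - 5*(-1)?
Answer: 3269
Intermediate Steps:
Z = 166 (Z = -½*(-332) = 166)
G = 54 (G = 9*(1 - 5*(-1)) = 9*(1 + 5) = 9*6 = 54)
z(S, p) = (54 + p)² (z(S, p) = (p + 54)² = (54 + p)²)
(z(0, 4) + Z) - 261 = ((54 + 4)² + 166) - 261 = (58² + 166) - 261 = (3364 + 166) - 261 = 3530 - 261 = 3269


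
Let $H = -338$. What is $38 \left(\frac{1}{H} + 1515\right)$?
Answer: $\frac{9729311}{169} \approx 57570.0$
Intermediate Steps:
$38 \left(\frac{1}{H} + 1515\right) = 38 \left(\frac{1}{-338} + 1515\right) = 38 \left(- \frac{1}{338} + 1515\right) = 38 \cdot \frac{512069}{338} = \frac{9729311}{169}$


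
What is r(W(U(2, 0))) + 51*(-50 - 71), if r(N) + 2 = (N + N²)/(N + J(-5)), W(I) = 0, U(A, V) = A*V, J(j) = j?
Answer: -6173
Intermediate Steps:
r(N) = -2 + (N + N²)/(-5 + N) (r(N) = -2 + (N + N²)/(N - 5) = -2 + (N + N²)/(-5 + N))
r(W(U(2, 0))) + 51*(-50 - 71) = (10 + 0² - 1*0)/(-5 + 0) + 51*(-50 - 71) = (10 + 0 + 0)/(-5) + 51*(-121) = -⅕*10 - 6171 = -2 - 6171 = -6173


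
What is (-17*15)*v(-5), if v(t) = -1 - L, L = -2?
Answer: -255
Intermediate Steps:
v(t) = 1 (v(t) = -1 - 1*(-2) = -1 + 2 = 1)
(-17*15)*v(-5) = -17*15*1 = -255*1 = -255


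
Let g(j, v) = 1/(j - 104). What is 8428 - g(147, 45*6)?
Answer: 362403/43 ≈ 8428.0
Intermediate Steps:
g(j, v) = 1/(-104 + j)
8428 - g(147, 45*6) = 8428 - 1/(-104 + 147) = 8428 - 1/43 = 362403/43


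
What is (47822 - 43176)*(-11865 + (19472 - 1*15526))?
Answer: -36791674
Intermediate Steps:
(47822 - 43176)*(-11865 + (19472 - 1*15526)) = 4646*(-11865 + (19472 - 15526)) = 4646*(-11865 + 3946) = 4646*(-7919) = -36791674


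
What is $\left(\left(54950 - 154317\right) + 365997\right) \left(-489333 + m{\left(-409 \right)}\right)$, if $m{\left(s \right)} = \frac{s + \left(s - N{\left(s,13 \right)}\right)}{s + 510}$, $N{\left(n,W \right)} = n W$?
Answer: $- \frac{13176357068420}{101} \approx -1.3046 \cdot 10^{11}$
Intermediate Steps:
$N{\left(n,W \right)} = W n$
$m{\left(s \right)} = - \frac{11 s}{510 + s}$ ($m{\left(s \right)} = \frac{s + \left(s - 13 s\right)}{s + 510} = \frac{s + \left(s - 13 s\right)}{510 + s} = \frac{s - 12 s}{510 + s} = \frac{\left(-11\right) s}{510 + s} = - \frac{11 s}{510 + s}$)
$\left(\left(54950 - 154317\right) + 365997\right) \left(-489333 + m{\left(-409 \right)}\right) = \left(\left(54950 - 154317\right) + 365997\right) \left(-489333 - - \frac{4499}{510 - 409}\right) = \left(\left(54950 - 154317\right) + 365997\right) \left(-489333 - - \frac{4499}{101}\right) = \left(-99367 + 365997\right) \left(-489333 - \left(-4499\right) \frac{1}{101}\right) = 266630 \left(-489333 + \frac{4499}{101}\right) = 266630 \left(- \frac{49418134}{101}\right) = - \frac{13176357068420}{101}$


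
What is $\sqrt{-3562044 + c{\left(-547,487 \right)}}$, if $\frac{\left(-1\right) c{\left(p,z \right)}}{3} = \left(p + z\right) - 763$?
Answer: $5 i \sqrt{142383} \approx 1886.7 i$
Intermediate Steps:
$c{\left(p,z \right)} = 2289 - 3 p - 3 z$ ($c{\left(p,z \right)} = - 3 \left(\left(p + z\right) - 763\right) = - 3 \left(-763 + p + z\right) = 2289 - 3 p - 3 z$)
$\sqrt{-3562044 + c{\left(-547,487 \right)}} = \sqrt{-3562044 - -2469} = \sqrt{-3562044 + \left(2289 + 1641 - 1461\right)} = \sqrt{-3562044 + 2469} = \sqrt{-3559575} = 5 i \sqrt{142383}$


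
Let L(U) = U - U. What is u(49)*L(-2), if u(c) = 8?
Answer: 0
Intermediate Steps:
L(U) = 0
u(49)*L(-2) = 8*0 = 0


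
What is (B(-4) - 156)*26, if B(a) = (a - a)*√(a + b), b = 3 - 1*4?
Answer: -4056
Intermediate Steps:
b = -1 (b = 3 - 4 = -1)
B(a) = 0 (B(a) = (a - a)*√(a - 1) = 0*√(-1 + a) = 0)
(B(-4) - 156)*26 = (0 - 156)*26 = -156*26 = -4056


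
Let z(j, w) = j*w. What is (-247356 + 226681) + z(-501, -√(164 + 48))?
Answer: -20675 + 1002*√53 ≈ -13380.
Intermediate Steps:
(-247356 + 226681) + z(-501, -√(164 + 48)) = (-247356 + 226681) - (-501)*√(164 + 48) = -20675 - (-501)*√212 = -20675 - (-501)*2*√53 = -20675 - (-1002)*√53 = -20675 + 1002*√53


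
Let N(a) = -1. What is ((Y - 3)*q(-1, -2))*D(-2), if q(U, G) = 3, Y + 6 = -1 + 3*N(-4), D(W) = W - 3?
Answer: 195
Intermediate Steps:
D(W) = -3 + W
Y = -10 (Y = -6 + (-1 + 3*(-1)) = -6 + (-1 - 3) = -6 - 4 = -10)
((Y - 3)*q(-1, -2))*D(-2) = ((-10 - 3)*3)*(-3 - 2) = -13*3*(-5) = -39*(-5) = 195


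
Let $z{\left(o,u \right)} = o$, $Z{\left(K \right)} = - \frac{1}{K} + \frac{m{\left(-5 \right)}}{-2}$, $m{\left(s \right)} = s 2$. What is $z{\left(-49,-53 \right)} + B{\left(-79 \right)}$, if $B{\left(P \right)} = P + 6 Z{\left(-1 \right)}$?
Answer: $-92$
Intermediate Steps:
$m{\left(s \right)} = 2 s$
$Z{\left(K \right)} = 5 - \frac{1}{K}$ ($Z{\left(K \right)} = - \frac{1}{K} + \frac{2 \left(-5\right)}{-2} = - \frac{1}{K} - -5 = - \frac{1}{K} + 5 = 5 - \frac{1}{K}$)
$B{\left(P \right)} = 36 + P$ ($B{\left(P \right)} = P + 6 \left(5 - \frac{1}{-1}\right) = P + 6 \left(5 - -1\right) = P + 6 \left(5 + 1\right) = P + 6 \cdot 6 = P + 36 = 36 + P$)
$z{\left(-49,-53 \right)} + B{\left(-79 \right)} = -49 + \left(36 - 79\right) = -49 - 43 = -92$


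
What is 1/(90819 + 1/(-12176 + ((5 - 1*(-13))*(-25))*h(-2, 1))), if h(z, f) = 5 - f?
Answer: 13976/1269286343 ≈ 1.1011e-5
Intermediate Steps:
1/(90819 + 1/(-12176 + ((5 - 1*(-13))*(-25))*h(-2, 1))) = 1/(90819 + 1/(-12176 + ((5 - 1*(-13))*(-25))*(5 - 1*1))) = 1/(90819 + 1/(-12176 + ((5 + 13)*(-25))*(5 - 1))) = 1/(90819 + 1/(-12176 + (18*(-25))*4)) = 1/(90819 + 1/(-12176 - 450*4)) = 1/(90819 + 1/(-12176 - 1800)) = 1/(90819 + 1/(-13976)) = 1/(90819 - 1/13976) = 1/(1269286343/13976) = 13976/1269286343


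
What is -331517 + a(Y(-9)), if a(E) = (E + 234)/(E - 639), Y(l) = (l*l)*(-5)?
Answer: -38455953/116 ≈ -3.3152e+5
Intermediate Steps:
Y(l) = -5*l² (Y(l) = l²*(-5) = -5*l²)
a(E) = (234 + E)/(-639 + E)
-331517 + a(Y(-9)) = -331517 + (234 - 5*(-9)²)/(-639 - 5*(-9)²) = -331517 + (234 - 5*81)/(-639 - 5*81) = -331517 + (234 - 405)/(-639 - 405) = -331517 - 171/(-1044) = -331517 - 1/1044*(-171) = -331517 + 19/116 = -38455953/116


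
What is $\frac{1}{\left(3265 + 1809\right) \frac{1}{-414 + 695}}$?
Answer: $\frac{281}{5074} \approx 0.05538$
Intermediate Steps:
$\frac{1}{\left(3265 + 1809\right) \frac{1}{-414 + 695}} = \frac{1}{5074 \cdot \frac{1}{281}} = \frac{1}{\frac{5074}{281}} = \frac{281}{5074}$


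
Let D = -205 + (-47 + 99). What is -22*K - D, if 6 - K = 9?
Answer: 219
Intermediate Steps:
K = -3 (K = 6 - 1*9 = 6 - 9 = -3)
D = -153 (D = -205 + 52 = -153)
-22*K - D = -22*(-3) - 1*(-153) = 66 + 153 = 219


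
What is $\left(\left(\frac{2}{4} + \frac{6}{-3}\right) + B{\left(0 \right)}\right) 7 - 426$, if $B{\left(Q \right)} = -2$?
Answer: $- \frac{901}{2} \approx -450.5$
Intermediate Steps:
$\left(\left(\frac{2}{4} + \frac{6}{-3}\right) + B{\left(0 \right)}\right) 7 - 426 = \left(\left(\frac{2}{4} + \frac{6}{-3}\right) - 2\right) 7 - 426 = \left(\left(2 \cdot \frac{1}{4} + 6 \left(- \frac{1}{3}\right)\right) - 2\right) 7 - 426 = \left(\left(\frac{1}{2} - 2\right) - 2\right) 7 - 426 = \left(- \frac{3}{2} - 2\right) 7 - 426 = \left(- \frac{7}{2}\right) 7 - 426 = - \frac{49}{2} - 426 = - \frac{901}{2}$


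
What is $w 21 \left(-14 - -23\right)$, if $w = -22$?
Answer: $-4158$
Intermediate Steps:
$w 21 \left(-14 - -23\right) = \left(-22\right) 21 \left(-14 - -23\right) = - 462 \left(-14 + 23\right) = \left(-462\right) 9 = -4158$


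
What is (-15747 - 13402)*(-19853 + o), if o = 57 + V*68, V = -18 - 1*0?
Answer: 612711980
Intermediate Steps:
V = -18 (V = -18 + 0 = -18)
o = -1167 (o = 57 - 18*68 = 57 - 1224 = -1167)
(-15747 - 13402)*(-19853 + o) = (-15747 - 13402)*(-19853 - 1167) = -29149*(-21020) = 612711980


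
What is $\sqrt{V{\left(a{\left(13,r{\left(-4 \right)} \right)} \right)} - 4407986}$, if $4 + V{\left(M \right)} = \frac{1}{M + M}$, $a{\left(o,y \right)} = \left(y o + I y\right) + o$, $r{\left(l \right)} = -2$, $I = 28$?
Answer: $\frac{i \sqrt{83945761698}}{138} \approx 2099.5 i$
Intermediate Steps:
$a{\left(o,y \right)} = o + 28 y + o y$ ($a{\left(o,y \right)} = \left(y o + 28 y\right) + o = \left(o y + 28 y\right) + o = \left(28 y + o y\right) + o = o + 28 y + o y$)
$V{\left(M \right)} = -4 + \frac{1}{2 M}$ ($V{\left(M \right)} = -4 + \frac{1}{M + M} = -4 + \frac{1}{2 M}$)
$\sqrt{V{\left(a{\left(13,r{\left(-4 \right)} \right)} \right)} - 4407986} = \sqrt{\left(-4 + \frac{1}{2 \left(13 + 28 \left(-2\right) + 13 \left(-2\right)\right)}\right) - 4407986} = \sqrt{\left(-4 + \frac{1}{2 \left(13 - 56 - 26\right)}\right) - 4407986} = \sqrt{\left(-4 + \frac{1}{2 \left(-69\right)}\right) - 4407986} = \sqrt{\left(-4 + \frac{1}{2} \left(- \frac{1}{69}\right)\right) - 4407986} = \sqrt{\left(-4 - \frac{1}{138}\right) - 4407986} = \sqrt{- \frac{553}{138} - 4407986} = \sqrt{- \frac{608302621}{138}} = \frac{i \sqrt{83945761698}}{138}$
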